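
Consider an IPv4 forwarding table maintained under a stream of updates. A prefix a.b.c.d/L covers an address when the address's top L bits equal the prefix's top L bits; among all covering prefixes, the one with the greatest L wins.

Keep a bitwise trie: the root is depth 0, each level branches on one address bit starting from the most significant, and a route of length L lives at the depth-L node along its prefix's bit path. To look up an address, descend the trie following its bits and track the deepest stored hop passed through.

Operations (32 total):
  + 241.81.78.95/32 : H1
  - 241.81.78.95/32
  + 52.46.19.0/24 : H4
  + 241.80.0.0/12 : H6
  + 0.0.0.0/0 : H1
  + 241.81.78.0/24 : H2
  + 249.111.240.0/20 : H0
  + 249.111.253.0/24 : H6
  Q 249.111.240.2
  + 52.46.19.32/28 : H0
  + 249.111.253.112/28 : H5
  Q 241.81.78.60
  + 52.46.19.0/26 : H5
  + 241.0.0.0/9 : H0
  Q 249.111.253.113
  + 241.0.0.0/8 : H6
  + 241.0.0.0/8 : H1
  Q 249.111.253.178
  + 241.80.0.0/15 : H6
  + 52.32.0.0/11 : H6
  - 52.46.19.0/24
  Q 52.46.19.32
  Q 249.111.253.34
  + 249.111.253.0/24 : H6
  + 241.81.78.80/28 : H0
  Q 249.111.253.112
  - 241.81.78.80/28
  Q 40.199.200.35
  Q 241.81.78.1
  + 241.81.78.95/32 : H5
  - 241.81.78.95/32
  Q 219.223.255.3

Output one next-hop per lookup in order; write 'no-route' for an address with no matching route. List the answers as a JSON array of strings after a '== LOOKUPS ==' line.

Apply in order:
  + 241.81.78.95/32 (H1) depth=32
  del 241.81.78.95/32 (clear depth 32)
  + 52.46.19.0/24 (H4) depth=24
  + 241.80.0.0/12 (H6) depth=12
  + 0.0.0.0/0 (H1) depth=0
  + 241.81.78.0/24 (H2) depth=24
  + 249.111.240.0/20 (H0) depth=20
  + 249.111.253.0/24 (H6) depth=24
  Q 249.111.240.2: descend 11111001011011111111 ; hops seen [H1,H0] ; pick H0
  + 52.46.19.32/28 (H0) depth=28
  + 249.111.253.112/28 (H5) depth=28
  Q 241.81.78.60: descend 1111000101010001010011100 ; hops seen [H1,H6,H2] ; pick H2
  + 52.46.19.0/26 (H5) depth=26
  + 241.0.0.0/9 (H0) depth=9
  Q 249.111.253.113: descend 1111100101101111111111010111 ; hops seen [H1,H0,H6,H5] ; pick H5
  + 241.0.0.0/8 (H6) depth=8
  + 241.0.0.0/8 (H1) depth=8
  Q 249.111.253.178: descend 111110010110111111111101 ; hops seen [H1,H0,H6] ; pick H6
  + 241.80.0.0/15 (H6) depth=15
  + 52.32.0.0/11 (H6) depth=11
  del 52.46.19.0/24 (clear depth 24)
  Q 52.46.19.32: descend 0011010000101110000100110010 ; hops seen [H1,H6,H5,H0] ; pick H0
  Q 249.111.253.34: descend 1111100101101111111111010 ; hops seen [H1,H0,H6] ; pick H6
  + 249.111.253.0/24 (H6) depth=24
  + 241.81.78.80/28 (H0) depth=28
  Q 249.111.253.112: descend 1111100101101111111111010111 ; hops seen [H1,H0,H6,H5] ; pick H5
  del 241.81.78.80/28 (clear depth 28)
  Q 40.199.200.35: descend 001 ; hops seen [H1] ; pick H1
  Q 241.81.78.1: descend 1111000101010001010011100 ; hops seen [H1,H1,H0,H6,H6,H2] ; pick H2
  + 241.81.78.95/32 (H5) depth=32
  del 241.81.78.95/32 (clear depth 32)
  Q 219.223.255.3: descend 11 ; hops seen [H1] ; pick H1

== LOOKUPS ==
["H0","H2","H5","H6","H0","H6","H5","H1","H2","H1"]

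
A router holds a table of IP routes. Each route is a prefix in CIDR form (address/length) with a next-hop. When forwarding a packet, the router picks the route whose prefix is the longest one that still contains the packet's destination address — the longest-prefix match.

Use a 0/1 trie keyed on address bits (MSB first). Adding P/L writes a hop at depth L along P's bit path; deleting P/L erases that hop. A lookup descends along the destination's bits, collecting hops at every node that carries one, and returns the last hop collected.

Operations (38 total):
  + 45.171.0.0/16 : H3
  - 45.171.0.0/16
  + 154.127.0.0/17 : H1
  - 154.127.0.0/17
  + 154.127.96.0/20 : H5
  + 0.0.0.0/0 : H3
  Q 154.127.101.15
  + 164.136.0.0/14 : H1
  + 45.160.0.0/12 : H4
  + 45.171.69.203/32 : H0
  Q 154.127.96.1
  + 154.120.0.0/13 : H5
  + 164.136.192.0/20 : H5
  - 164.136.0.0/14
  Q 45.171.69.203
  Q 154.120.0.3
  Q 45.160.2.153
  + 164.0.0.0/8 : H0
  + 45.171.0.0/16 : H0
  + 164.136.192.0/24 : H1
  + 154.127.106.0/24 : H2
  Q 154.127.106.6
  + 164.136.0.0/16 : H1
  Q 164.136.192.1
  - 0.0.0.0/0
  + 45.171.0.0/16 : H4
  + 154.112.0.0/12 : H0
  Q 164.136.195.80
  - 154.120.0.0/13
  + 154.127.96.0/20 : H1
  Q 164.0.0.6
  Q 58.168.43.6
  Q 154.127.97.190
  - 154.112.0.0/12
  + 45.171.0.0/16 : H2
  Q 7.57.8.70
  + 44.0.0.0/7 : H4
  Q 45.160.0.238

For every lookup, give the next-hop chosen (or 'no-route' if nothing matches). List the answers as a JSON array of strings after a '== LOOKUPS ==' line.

Apply in order:
  add 45.171.0.0/16 -> H3 at depth 16
  - 45.171.0.0/16 clear@16
  add 154.127.0.0/17 -> H1 at depth 17
  - 154.127.0.0/17 clear@17
  add 154.127.96.0/20 -> H5 at depth 20
  add 0.0.0.0/0 -> H3 at depth 0
  ? 154.127.101.15  path d0:H3→d1:-→d2:-→d3:-→d4:-→d5:-→d6:-→d7:-→d8:-→d9:-→d10:-→d11:-→d12:-→d13:-→d14:-→d15:-→d16:-→d17:-→d18:-→d19:-→d20:H5  best=H5
  add 164.136.0.0/14 -> H1 at depth 14
  add 45.160.0.0/12 -> H4 at depth 12
  add 45.171.69.203/32 -> H0 at depth 32
  ? 154.127.96.1  path d0:H3→d1:-→d2:-→d3:-→d4:-→d5:-→d6:-→d7:-→d8:-→d9:-→d10:-→d11:-→d12:-→d13:-→d14:-→d15:-→d16:-→d17:-→d18:-→d19:-→d20:H5  best=H5
  add 154.120.0.0/13 -> H5 at depth 13
  add 164.136.192.0/20 -> H5 at depth 20
  - 164.136.0.0/14 clear@14
  ? 45.171.69.203  path d0:H3→d1:-→d2:-→d3:-→d4:-→d5:-→d6:-→d7:-→d8:-→d9:-→d10:-→d11:-→d12:H4→d13:-→d14:-→d15:-→d16:-→d17:-→d18:-→d19:-→d20:-→d21:-→d22:-→d23:-→d24:-→d25:-→d26:-→d27:-→d28:-→d29:-→d30:-→d31:-→d32:H0  best=H0
  ? 154.120.0.3  path d0:H3→d1:-→d2:-→d3:-→d4:-→d5:-→d6:-→d7:-→d8:-→d9:-→d10:-→d11:-→d12:-→d13:H5  best=H5
  ? 45.160.2.153  path d0:H3→d1:-→d2:-→d3:-→d4:-→d5:-→d6:-→d7:-→d8:-→d9:-→d10:-→d11:-→d12:H4  best=H4
  add 164.0.0.0/8 -> H0 at depth 8
  add 45.171.0.0/16 -> H0 at depth 16
  add 164.136.192.0/24 -> H1 at depth 24
  add 154.127.106.0/24 -> H2 at depth 24
  ? 154.127.106.6  path d0:H3→d1:-→d2:-→d3:-→d4:-→d5:-→d6:-→d7:-→d8:-→d9:-→d10:-→d11:-→d12:-→d13:H5→d14:-→d15:-→d16:-→d17:-→d18:-→d19:-→d20:H5→d21:-→d22:-→d23:-→d24:H2  best=H2
  add 164.136.0.0/16 -> H1 at depth 16
  ? 164.136.192.1  path d0:H3→d1:-→d2:-→d3:-→d4:-→d5:-→d6:-→d7:-→d8:H0→d9:-→d10:-→d11:-→d12:-→d13:-→d14:-→d15:-→d16:H1→d17:-→d18:-→d19:-→d20:H5→d21:-→d22:-→d23:-→d24:H1  best=H1
  - 0.0.0.0/0 clear@0
  add 45.171.0.0/16 -> H4 at depth 16
  add 154.112.0.0/12 -> H0 at depth 12
  ? 164.136.195.80  path d0:-→d1:-→d2:-→d3:-→d4:-→d5:-→d6:-→d7:-→d8:H0→d9:-→d10:-→d11:-→d12:-→d13:-→d14:-→d15:-→d16:H1→d17:-→d18:-→d19:-→d20:H5→d21:-→d22:-  best=H5
  - 154.120.0.0/13 clear@13
  add 154.127.96.0/20 -> H1 at depth 20
  ? 164.0.0.6  path d0:-→d1:-→d2:-→d3:-→d4:-→d5:-→d6:-→d7:-→d8:H0  best=H0
  ? 58.168.43.6  path d0:-→d1:-→d2:-→d3:-  best=no-route
  ? 154.127.97.190  path d0:-→d1:-→d2:-→d3:-→d4:-→d5:-→d6:-→d7:-→d8:-→d9:-→d10:-→d11:-→d12:H0→d13:-→d14:-→d15:-→d16:-→d17:-→d18:-→d19:-→d20:H1  best=H1
  - 154.112.0.0/12 clear@12
  add 45.171.0.0/16 -> H2 at depth 16
  ? 7.57.8.70  path d0:-→d1:-→d2:-  best=no-route
  add 44.0.0.0/7 -> H4 at depth 7
  ? 45.160.0.238  path d0:-→d1:-→d2:-→d3:-→d4:-→d5:-→d6:-→d7:H4→d8:-→d9:-→d10:-→d11:-→d12:H4  best=H4

== LOOKUPS ==
["H5","H5","H0","H5","H4","H2","H1","H5","H0","no-route","H1","no-route","H4"]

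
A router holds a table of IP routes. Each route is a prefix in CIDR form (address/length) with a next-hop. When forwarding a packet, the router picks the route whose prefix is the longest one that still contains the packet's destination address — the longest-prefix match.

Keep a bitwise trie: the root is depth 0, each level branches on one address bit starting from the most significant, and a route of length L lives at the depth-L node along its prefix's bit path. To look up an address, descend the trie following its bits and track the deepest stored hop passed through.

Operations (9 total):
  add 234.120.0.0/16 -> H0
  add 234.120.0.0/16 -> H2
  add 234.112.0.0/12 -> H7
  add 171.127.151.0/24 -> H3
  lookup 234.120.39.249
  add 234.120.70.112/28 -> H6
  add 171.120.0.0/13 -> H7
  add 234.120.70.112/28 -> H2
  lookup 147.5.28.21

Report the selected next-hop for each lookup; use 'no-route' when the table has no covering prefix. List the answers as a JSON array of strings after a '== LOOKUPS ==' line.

Trace:
  + 234.120.0.0/16 (H0) depth=16
  + 234.120.0.0/16 (H2) depth=16
  + 234.112.0.0/12 (H7) depth=12
  + 171.127.151.0/24 (H3) depth=24
  ? 234.120.39.249  path d0:-→d1:-→d2:-→d3:-→d4:-→d5:-→d6:-→d7:-→d8:-→d9:-→d10:-→d11:-→d12:H7→d13:-→d14:-→d15:-→d16:H2  best=H2
  + 234.120.70.112/28 (H6) depth=28
  + 171.120.0.0/13 (H7) depth=13
  + 234.120.70.112/28 (H2) depth=28
  ? 147.5.28.21  path d0:-→d1:-→d2:-  best=no-route

== LOOKUPS ==
["H2","no-route"]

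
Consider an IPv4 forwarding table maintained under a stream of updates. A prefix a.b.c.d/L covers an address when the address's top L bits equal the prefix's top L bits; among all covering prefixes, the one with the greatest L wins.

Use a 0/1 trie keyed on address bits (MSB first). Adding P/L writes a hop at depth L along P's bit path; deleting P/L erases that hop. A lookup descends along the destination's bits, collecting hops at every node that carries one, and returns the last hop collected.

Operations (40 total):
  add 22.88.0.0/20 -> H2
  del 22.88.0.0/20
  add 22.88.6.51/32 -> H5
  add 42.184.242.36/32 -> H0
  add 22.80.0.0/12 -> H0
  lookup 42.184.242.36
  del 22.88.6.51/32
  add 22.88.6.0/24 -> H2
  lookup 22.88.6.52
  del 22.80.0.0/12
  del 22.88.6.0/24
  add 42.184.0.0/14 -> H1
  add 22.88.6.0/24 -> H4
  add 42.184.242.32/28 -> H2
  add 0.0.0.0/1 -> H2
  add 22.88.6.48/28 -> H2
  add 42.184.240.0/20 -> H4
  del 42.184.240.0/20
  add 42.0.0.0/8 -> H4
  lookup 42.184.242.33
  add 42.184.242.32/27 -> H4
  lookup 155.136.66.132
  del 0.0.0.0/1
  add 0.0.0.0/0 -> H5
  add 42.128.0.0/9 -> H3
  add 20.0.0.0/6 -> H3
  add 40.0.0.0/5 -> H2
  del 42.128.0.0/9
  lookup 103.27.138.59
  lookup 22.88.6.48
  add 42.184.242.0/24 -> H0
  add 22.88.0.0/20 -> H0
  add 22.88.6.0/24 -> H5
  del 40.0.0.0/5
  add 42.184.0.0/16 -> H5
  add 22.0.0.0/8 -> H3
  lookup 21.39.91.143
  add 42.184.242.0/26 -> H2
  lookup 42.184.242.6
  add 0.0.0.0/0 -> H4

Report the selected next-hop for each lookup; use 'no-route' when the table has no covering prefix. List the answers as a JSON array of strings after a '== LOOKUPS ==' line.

Apply in order:
  + 22.88.0.0/20 (H2) depth=20
  - 22.88.0.0/20 clear@20
  + 22.88.6.51/32 (H5) depth=32
  + 42.184.242.36/32 (H0) depth=32
  + 22.80.0.0/12 (H0) depth=12
  ? 42.184.242.36  path d0:-→d1:-→d2:-→d3:-→d4:-→d5:-→d6:-→d7:-→d8:-→d9:-→d10:-→d11:-→d12:-→d13:-→d14:-→d15:-→d16:-→d17:-→d18:-→d19:-→d20:-→d21:-→d22:-→d23:-→d24:-→d25:-→d26:-→d27:-→d28:-→d29:-→d30:-→d31:-→d32:H0  best=H0
  - 22.88.6.51/32 clear@32
  + 22.88.6.0/24 (H2) depth=24
  ? 22.88.6.52  path d0:-→d1:-→d2:-→d3:-→d4:-→d5:-→d6:-→d7:-→d8:-→d9:-→d10:-→d11:-→d12:H0→d13:-→d14:-→d15:-→d16:-→d17:-→d18:-→d19:-→d20:-→d21:-→d22:-→d23:-→d24:H2→d25:-→d26:-→d27:-→d28:-→d29:-  best=H2
  - 22.80.0.0/12 clear@12
  - 22.88.6.0/24 clear@24
  + 42.184.0.0/14 (H1) depth=14
  + 22.88.6.0/24 (H4) depth=24
  + 42.184.242.32/28 (H2) depth=28
  + 0.0.0.0/1 (H2) depth=1
  + 22.88.6.48/28 (H2) depth=28
  + 42.184.240.0/20 (H4) depth=20
  - 42.184.240.0/20 clear@20
  + 42.0.0.0/8 (H4) depth=8
  ? 42.184.242.33  path d0:-→d1:H2→d2:-→d3:-→d4:-→d5:-→d6:-→d7:-→d8:H4→d9:-→d10:-→d11:-→d12:-→d13:-→d14:H1→d15:-→d16:-→d17:-→d18:-→d19:-→d20:-→d21:-→d22:-→d23:-→d24:-→d25:-→d26:-→d27:-→d28:H2→d29:-  best=H2
  + 42.184.242.32/27 (H4) depth=27
  ? 155.136.66.132  path d0:-  best=no-route
  - 0.0.0.0/1 clear@1
  + 0.0.0.0/0 (H5) depth=0
  + 42.128.0.0/9 (H3) depth=9
  + 20.0.0.0/6 (H3) depth=6
  + 40.0.0.0/5 (H2) depth=5
  - 42.128.0.0/9 clear@9
  ? 103.27.138.59  path d0:H5→d1:-  best=H5
  ? 22.88.6.48  path d0:H5→d1:-→d2:-→d3:-→d4:-→d5:-→d6:H3→d7:-→d8:-→d9:-→d10:-→d11:-→d12:-→d13:-→d14:-→d15:-→d16:-→d17:-→d18:-→d19:-→d20:-→d21:-→d22:-→d23:-→d24:H4→d25:-→d26:-→d27:-→d28:H2→d29:-→d30:-  best=H2
  + 42.184.242.0/24 (H0) depth=24
  + 22.88.0.0/20 (H0) depth=20
  + 22.88.6.0/24 (H5) depth=24
  - 40.0.0.0/5 clear@5
  + 42.184.0.0/16 (H5) depth=16
  + 22.0.0.0/8 (H3) depth=8
  ? 21.39.91.143  path d0:H5→d1:-→d2:-→d3:-→d4:-→d5:-→d6:H3  best=H3
  + 42.184.242.0/26 (H2) depth=26
  ? 42.184.242.6  path d0:H5→d1:-→d2:-→d3:-→d4:-→d5:-→d6:-→d7:-→d8:H4→d9:-→d10:-→d11:-→d12:-→d13:-→d14:H1→d15:-→d16:H5→d17:-→d18:-→d19:-→d20:-→d21:-→d22:-→d23:-→d24:H0→d25:-→d26:H2  best=H2
  + 0.0.0.0/0 (H4) depth=0

== LOOKUPS ==
["H0","H2","H2","no-route","H5","H2","H3","H2"]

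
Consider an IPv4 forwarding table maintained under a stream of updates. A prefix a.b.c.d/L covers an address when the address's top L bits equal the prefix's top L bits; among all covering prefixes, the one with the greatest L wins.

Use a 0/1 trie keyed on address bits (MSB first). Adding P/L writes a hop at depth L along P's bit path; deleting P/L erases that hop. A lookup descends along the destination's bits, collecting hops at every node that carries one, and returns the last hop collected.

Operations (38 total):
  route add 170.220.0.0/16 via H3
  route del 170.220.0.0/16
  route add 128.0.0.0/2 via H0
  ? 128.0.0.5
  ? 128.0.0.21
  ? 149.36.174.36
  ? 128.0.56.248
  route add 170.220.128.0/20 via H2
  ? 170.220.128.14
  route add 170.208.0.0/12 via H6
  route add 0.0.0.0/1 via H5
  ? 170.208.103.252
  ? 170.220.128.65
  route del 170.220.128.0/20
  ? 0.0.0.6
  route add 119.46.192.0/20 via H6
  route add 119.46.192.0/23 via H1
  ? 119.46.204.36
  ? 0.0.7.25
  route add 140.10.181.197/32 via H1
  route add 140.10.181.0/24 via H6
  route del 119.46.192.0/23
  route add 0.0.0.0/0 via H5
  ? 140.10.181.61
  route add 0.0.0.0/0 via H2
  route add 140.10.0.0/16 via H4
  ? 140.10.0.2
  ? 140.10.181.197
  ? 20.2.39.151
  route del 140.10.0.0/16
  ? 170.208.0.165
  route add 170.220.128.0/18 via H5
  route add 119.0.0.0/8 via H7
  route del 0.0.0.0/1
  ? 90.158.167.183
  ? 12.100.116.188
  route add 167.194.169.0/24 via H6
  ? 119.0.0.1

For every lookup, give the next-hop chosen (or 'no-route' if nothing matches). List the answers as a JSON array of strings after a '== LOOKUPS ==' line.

Trace:
  + 170.220.0.0/16 (H3) depth=16
  - 170.220.0.0/16 clear@16
  + 128.0.0.0/2 (H0) depth=2
  lookup 128.0.0.5: bits 10 walk d0:-→d1:-→d2:H0 -> H0
  lookup 128.0.0.21: bits 10 walk d0:-→d1:-→d2:H0 -> H0
  lookup 149.36.174.36: bits 10 walk d0:-→d1:-→d2:H0 -> H0
  lookup 128.0.56.248: bits 10 walk d0:-→d1:-→d2:H0 -> H0
  + 170.220.128.0/20 (H2) depth=20
  lookup 170.220.128.14: bits 10101010110111001000 walk d0:-→d1:-→d2:H0→d3:-→d4:-→d5:-→d6:-→d7:-→d8:-→d9:-→d10:-→d11:-→d12:-→d13:-→d14:-→d15:-→d16:-→d17:-→d18:-→d19:-→d20:H2 -> H2
  + 170.208.0.0/12 (H6) depth=12
  + 0.0.0.0/1 (H5) depth=1
  lookup 170.208.103.252: bits 101010101101 walk d0:-→d1:-→d2:H0→d3:-→d4:-→d5:-→d6:-→d7:-→d8:-→d9:-→d10:-→d11:-→d12:H6 -> H6
  lookup 170.220.128.65: bits 10101010110111001000 walk d0:-→d1:-→d2:H0→d3:-→d4:-→d5:-→d6:-→d7:-→d8:-→d9:-→d10:-→d11:-→d12:H6→d13:-→d14:-→d15:-→d16:-→d17:-→d18:-→d19:-→d20:H2 -> H2
  - 170.220.128.0/20 clear@20
  lookup 0.0.0.6: bits 0 walk d0:-→d1:H5 -> H5
  + 119.46.192.0/20 (H6) depth=20
  + 119.46.192.0/23 (H1) depth=23
  lookup 119.46.204.36: bits 01110111001011101100 walk d0:-→d1:H5→d2:-→d3:-→d4:-→d5:-→d6:-→d7:-→d8:-→d9:-→d10:-→d11:-→d12:-→d13:-→d14:-→d15:-→d16:-→d17:-→d18:-→d19:-→d20:H6 -> H6
  lookup 0.0.7.25: bits 0 walk d0:-→d1:H5 -> H5
  + 140.10.181.197/32 (H1) depth=32
  + 140.10.181.0/24 (H6) depth=24
  - 119.46.192.0/23 clear@23
  + 0.0.0.0/0 (H5) depth=0
  lookup 140.10.181.61: bits 100011000000101010110101 walk d0:H5→d1:-→d2:H0→d3:-→d4:-→d5:-→d6:-→d7:-→d8:-→d9:-→d10:-→d11:-→d12:-→d13:-→d14:-→d15:-→d16:-→d17:-→d18:-→d19:-→d20:-→d21:-→d22:-→d23:-→d24:H6 -> H6
  + 0.0.0.0/0 (H2) depth=0
  + 140.10.0.0/16 (H4) depth=16
  lookup 140.10.0.2: bits 1000110000001010 walk d0:H2→d1:-→d2:H0→d3:-→d4:-→d5:-→d6:-→d7:-→d8:-→d9:-→d10:-→d11:-→d12:-→d13:-→d14:-→d15:-→d16:H4 -> H4
  lookup 140.10.181.197: bits 10001100000010101011010111000101 walk d0:H2→d1:-→d2:H0→d3:-→d4:-→d5:-→d6:-→d7:-→d8:-→d9:-→d10:-→d11:-→d12:-→d13:-→d14:-→d15:-→d16:H4→d17:-→d18:-→d19:-→d20:-→d21:-→d22:-→d23:-→d24:H6→d25:-→d26:-→d27:-→d28:-→d29:-→d30:-→d31:-→d32:H1 -> H1
  lookup 20.2.39.151: bits 0 walk d0:H2→d1:H5 -> H5
  - 140.10.0.0/16 clear@16
  lookup 170.208.0.165: bits 101010101101 walk d0:H2→d1:-→d2:H0→d3:-→d4:-→d5:-→d6:-→d7:-→d8:-→d9:-→d10:-→d11:-→d12:H6 -> H6
  + 170.220.128.0/18 (H5) depth=18
  + 119.0.0.0/8 (H7) depth=8
  - 0.0.0.0/1 clear@1
  lookup 90.158.167.183: bits 01 walk d0:H2→d1:-→d2:- -> H2
  lookup 12.100.116.188: bits 0 walk d0:H2→d1:- -> H2
  + 167.194.169.0/24 (H6) depth=24
  lookup 119.0.0.1: bits 0111011100 walk d0:H2→d1:-→d2:-→d3:-→d4:-→d5:-→d6:-→d7:-→d8:H7→d9:-→d10:- -> H7

== LOOKUPS ==
["H0","H0","H0","H0","H2","H6","H2","H5","H6","H5","H6","H4","H1","H5","H6","H2","H2","H7"]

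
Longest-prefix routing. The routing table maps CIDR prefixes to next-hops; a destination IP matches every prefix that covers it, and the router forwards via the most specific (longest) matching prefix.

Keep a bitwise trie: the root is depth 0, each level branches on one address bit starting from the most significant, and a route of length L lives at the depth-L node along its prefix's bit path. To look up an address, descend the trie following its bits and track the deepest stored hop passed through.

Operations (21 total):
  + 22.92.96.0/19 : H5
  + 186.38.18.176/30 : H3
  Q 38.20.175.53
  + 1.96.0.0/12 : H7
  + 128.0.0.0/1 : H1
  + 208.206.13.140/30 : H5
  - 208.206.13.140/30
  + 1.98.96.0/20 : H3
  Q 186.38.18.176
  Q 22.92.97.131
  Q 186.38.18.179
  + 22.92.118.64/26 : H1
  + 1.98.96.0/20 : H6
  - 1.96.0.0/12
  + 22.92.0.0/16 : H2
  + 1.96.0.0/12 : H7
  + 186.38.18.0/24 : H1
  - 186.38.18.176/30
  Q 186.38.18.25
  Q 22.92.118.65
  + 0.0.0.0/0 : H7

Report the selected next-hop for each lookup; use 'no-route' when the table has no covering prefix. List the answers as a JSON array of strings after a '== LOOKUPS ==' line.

Apply in order:
  add 22.92.96.0/19 -> H5 at depth 19
  add 186.38.18.176/30 -> H3 at depth 30
  ? 38.20.175.53  path d0:-→d1:-→d2:-  best=no-route
  add 1.96.0.0/12 -> H7 at depth 12
  add 128.0.0.0/1 -> H1 at depth 1
  add 208.206.13.140/30 -> H5 at depth 30
  del 208.206.13.140/30 (clear depth 30)
  add 1.98.96.0/20 -> H3 at depth 20
  ? 186.38.18.176  path d0:-→d1:H1→d2:-→d3:-→d4:-→d5:-→d6:-→d7:-→d8:-→d9:-→d10:-→d11:-→d12:-→d13:-→d14:-→d15:-→d16:-→d17:-→d18:-→d19:-→d20:-→d21:-→d22:-→d23:-→d24:-→d25:-→d26:-→d27:-→d28:-→d29:-→d30:H3  best=H3
  ? 22.92.97.131  path d0:-→d1:-→d2:-→d3:-→d4:-→d5:-→d6:-→d7:-→d8:-→d9:-→d10:-→d11:-→d12:-→d13:-→d14:-→d15:-→d16:-→d17:-→d18:-→d19:H5  best=H5
  ? 186.38.18.179  path d0:-→d1:H1→d2:-→d3:-→d4:-→d5:-→d6:-→d7:-→d8:-→d9:-→d10:-→d11:-→d12:-→d13:-→d14:-→d15:-→d16:-→d17:-→d18:-→d19:-→d20:-→d21:-→d22:-→d23:-→d24:-→d25:-→d26:-→d27:-→d28:-→d29:-→d30:H3  best=H3
  add 22.92.118.64/26 -> H1 at depth 26
  add 1.98.96.0/20 -> H6 at depth 20
  del 1.96.0.0/12 (clear depth 12)
  add 22.92.0.0/16 -> H2 at depth 16
  add 1.96.0.0/12 -> H7 at depth 12
  add 186.38.18.0/24 -> H1 at depth 24
  del 186.38.18.176/30 (clear depth 30)
  ? 186.38.18.25  path d0:-→d1:H1→d2:-→d3:-→d4:-→d5:-→d6:-→d7:-→d8:-→d9:-→d10:-→d11:-→d12:-→d13:-→d14:-→d15:-→d16:-→d17:-→d18:-→d19:-→d20:-→d21:-→d22:-→d23:-→d24:H1  best=H1
  ? 22.92.118.65  path d0:-→d1:-→d2:-→d3:-→d4:-→d5:-→d6:-→d7:-→d8:-→d9:-→d10:-→d11:-→d12:-→d13:-→d14:-→d15:-→d16:H2→d17:-→d18:-→d19:H5→d20:-→d21:-→d22:-→d23:-→d24:-→d25:-→d26:H1  best=H1
  add 0.0.0.0/0 -> H7 at depth 0

== LOOKUPS ==
["no-route","H3","H5","H3","H1","H1"]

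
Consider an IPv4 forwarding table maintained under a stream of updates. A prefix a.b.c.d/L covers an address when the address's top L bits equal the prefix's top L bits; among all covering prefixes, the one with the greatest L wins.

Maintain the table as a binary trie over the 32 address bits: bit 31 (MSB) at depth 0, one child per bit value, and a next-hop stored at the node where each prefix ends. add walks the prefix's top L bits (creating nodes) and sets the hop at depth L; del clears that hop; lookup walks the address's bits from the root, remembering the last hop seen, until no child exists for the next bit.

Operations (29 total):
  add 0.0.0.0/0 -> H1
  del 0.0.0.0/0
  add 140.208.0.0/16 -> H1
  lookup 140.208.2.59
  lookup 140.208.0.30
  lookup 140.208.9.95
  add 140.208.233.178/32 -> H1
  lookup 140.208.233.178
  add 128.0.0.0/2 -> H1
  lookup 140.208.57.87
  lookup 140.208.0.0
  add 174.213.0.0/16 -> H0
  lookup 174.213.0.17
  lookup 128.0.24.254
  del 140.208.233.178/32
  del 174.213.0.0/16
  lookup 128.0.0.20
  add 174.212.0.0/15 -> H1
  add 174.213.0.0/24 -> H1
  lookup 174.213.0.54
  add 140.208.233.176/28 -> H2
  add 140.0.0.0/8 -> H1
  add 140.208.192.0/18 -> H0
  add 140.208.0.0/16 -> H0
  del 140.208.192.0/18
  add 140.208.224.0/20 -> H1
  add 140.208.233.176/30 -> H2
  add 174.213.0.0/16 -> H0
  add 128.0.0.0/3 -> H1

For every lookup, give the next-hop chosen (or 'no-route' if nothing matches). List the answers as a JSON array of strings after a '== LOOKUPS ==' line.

Trace:
  add 0.0.0.0/0 -> H1 at depth 0
  del 0.0.0.0/0 (clear depth 0)
  add 140.208.0.0/16 -> H1 at depth 16
  ? 140.208.2.59  path d0:-→d1:-→d2:-→d3:-→d4:-→d5:-→d6:-→d7:-→d8:-→d9:-→d10:-→d11:-→d12:-→d13:-→d14:-→d15:-→d16:H1  best=H1
  ? 140.208.0.30  path d0:-→d1:-→d2:-→d3:-→d4:-→d5:-→d6:-→d7:-→d8:-→d9:-→d10:-→d11:-→d12:-→d13:-→d14:-→d15:-→d16:H1  best=H1
  ? 140.208.9.95  path d0:-→d1:-→d2:-→d3:-→d4:-→d5:-→d6:-→d7:-→d8:-→d9:-→d10:-→d11:-→d12:-→d13:-→d14:-→d15:-→d16:H1  best=H1
  add 140.208.233.178/32 -> H1 at depth 32
  ? 140.208.233.178  path d0:-→d1:-→d2:-→d3:-→d4:-→d5:-→d6:-→d7:-→d8:-→d9:-→d10:-→d11:-→d12:-→d13:-→d14:-→d15:-→d16:H1→d17:-→d18:-→d19:-→d20:-→d21:-→d22:-→d23:-→d24:-→d25:-→d26:-→d27:-→d28:-→d29:-→d30:-→d31:-→d32:H1  best=H1
  add 128.0.0.0/2 -> H1 at depth 2
  ? 140.208.57.87  path d0:-→d1:-→d2:H1→d3:-→d4:-→d5:-→d6:-→d7:-→d8:-→d9:-→d10:-→d11:-→d12:-→d13:-→d14:-→d15:-→d16:H1  best=H1
  ? 140.208.0.0  path d0:-→d1:-→d2:H1→d3:-→d4:-→d5:-→d6:-→d7:-→d8:-→d9:-→d10:-→d11:-→d12:-→d13:-→d14:-→d15:-→d16:H1  best=H1
  add 174.213.0.0/16 -> H0 at depth 16
  ? 174.213.0.17  path d0:-→d1:-→d2:H1→d3:-→d4:-→d5:-→d6:-→d7:-→d8:-→d9:-→d10:-→d11:-→d12:-→d13:-→d14:-→d15:-→d16:H0  best=H0
  ? 128.0.24.254  path d0:-→d1:-→d2:H1→d3:-→d4:-  best=H1
  del 140.208.233.178/32 (clear depth 32)
  del 174.213.0.0/16 (clear depth 16)
  ? 128.0.0.20  path d0:-→d1:-→d2:H1→d3:-→d4:-  best=H1
  add 174.212.0.0/15 -> H1 at depth 15
  add 174.213.0.0/24 -> H1 at depth 24
  ? 174.213.0.54  path d0:-→d1:-→d2:H1→d3:-→d4:-→d5:-→d6:-→d7:-→d8:-→d9:-→d10:-→d11:-→d12:-→d13:-→d14:-→d15:H1→d16:-→d17:-→d18:-→d19:-→d20:-→d21:-→d22:-→d23:-→d24:H1  best=H1
  add 140.208.233.176/28 -> H2 at depth 28
  add 140.0.0.0/8 -> H1 at depth 8
  add 140.208.192.0/18 -> H0 at depth 18
  add 140.208.0.0/16 -> H0 at depth 16
  del 140.208.192.0/18 (clear depth 18)
  add 140.208.224.0/20 -> H1 at depth 20
  add 140.208.233.176/30 -> H2 at depth 30
  add 174.213.0.0/16 -> H0 at depth 16
  add 128.0.0.0/3 -> H1 at depth 3

== LOOKUPS ==
["H1","H1","H1","H1","H1","H1","H0","H1","H1","H1"]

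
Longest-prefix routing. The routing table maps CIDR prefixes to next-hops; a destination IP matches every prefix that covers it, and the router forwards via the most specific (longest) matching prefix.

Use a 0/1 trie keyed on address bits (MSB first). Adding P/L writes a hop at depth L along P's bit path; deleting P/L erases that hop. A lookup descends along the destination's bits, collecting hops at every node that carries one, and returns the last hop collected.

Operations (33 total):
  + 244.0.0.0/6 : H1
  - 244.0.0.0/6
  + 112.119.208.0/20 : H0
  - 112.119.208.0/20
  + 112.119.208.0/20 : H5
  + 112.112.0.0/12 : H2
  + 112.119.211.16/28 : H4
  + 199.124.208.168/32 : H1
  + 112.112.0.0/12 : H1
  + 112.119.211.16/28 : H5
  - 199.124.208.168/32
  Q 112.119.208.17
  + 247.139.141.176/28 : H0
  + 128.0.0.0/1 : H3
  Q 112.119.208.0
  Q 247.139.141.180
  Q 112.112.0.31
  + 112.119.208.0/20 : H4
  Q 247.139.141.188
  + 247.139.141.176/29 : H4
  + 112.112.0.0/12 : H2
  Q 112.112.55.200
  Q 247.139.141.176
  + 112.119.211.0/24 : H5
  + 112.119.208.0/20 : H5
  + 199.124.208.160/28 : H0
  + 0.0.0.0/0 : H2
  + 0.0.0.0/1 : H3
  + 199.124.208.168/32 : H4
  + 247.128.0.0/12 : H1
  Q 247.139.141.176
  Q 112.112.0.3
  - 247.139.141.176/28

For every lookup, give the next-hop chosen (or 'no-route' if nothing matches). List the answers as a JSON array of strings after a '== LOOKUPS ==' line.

Trace:
  + 244.0.0.0/6 (H1) depth=6
  del 244.0.0.0/6 (clear depth 6)
  + 112.119.208.0/20 (H0) depth=20
  del 112.119.208.0/20 (clear depth 20)
  + 112.119.208.0/20 (H5) depth=20
  + 112.112.0.0/12 (H2) depth=12
  + 112.119.211.16/28 (H4) depth=28
  + 199.124.208.168/32 (H1) depth=32
  + 112.112.0.0/12 (H1) depth=12
  + 112.119.211.16/28 (H5) depth=28
  del 199.124.208.168/32 (clear depth 32)
  Q 112.119.208.17: descend 0111000001110111110100 ; hops seen [H1,H5] ; pick H5
  + 247.139.141.176/28 (H0) depth=28
  + 128.0.0.0/1 (H3) depth=1
  Q 112.119.208.0: descend 0111000001110111110100 ; hops seen [H1,H5] ; pick H5
  Q 247.139.141.180: descend 1111011110001011100011011011 ; hops seen [H3,H0] ; pick H0
  Q 112.112.0.31: descend 0111000001110 ; hops seen [H1] ; pick H1
  + 112.119.208.0/20 (H4) depth=20
  Q 247.139.141.188: descend 1111011110001011100011011011 ; hops seen [H3,H0] ; pick H0
  + 247.139.141.176/29 (H4) depth=29
  + 112.112.0.0/12 (H2) depth=12
  Q 112.112.55.200: descend 0111000001110 ; hops seen [H2] ; pick H2
  Q 247.139.141.176: descend 11110111100010111000110110110 ; hops seen [H3,H0,H4] ; pick H4
  + 112.119.211.0/24 (H5) depth=24
  + 112.119.208.0/20 (H5) depth=20
  + 199.124.208.160/28 (H0) depth=28
  + 0.0.0.0/0 (H2) depth=0
  + 0.0.0.0/1 (H3) depth=1
  + 199.124.208.168/32 (H4) depth=32
  + 247.128.0.0/12 (H1) depth=12
  Q 247.139.141.176: descend 11110111100010111000110110110 ; hops seen [H2,H3,H1,H0,H4] ; pick H4
  Q 112.112.0.3: descend 0111000001110 ; hops seen [H2,H3,H2] ; pick H2
  del 247.139.141.176/28 (clear depth 28)

== LOOKUPS ==
["H5","H5","H0","H1","H0","H2","H4","H4","H2"]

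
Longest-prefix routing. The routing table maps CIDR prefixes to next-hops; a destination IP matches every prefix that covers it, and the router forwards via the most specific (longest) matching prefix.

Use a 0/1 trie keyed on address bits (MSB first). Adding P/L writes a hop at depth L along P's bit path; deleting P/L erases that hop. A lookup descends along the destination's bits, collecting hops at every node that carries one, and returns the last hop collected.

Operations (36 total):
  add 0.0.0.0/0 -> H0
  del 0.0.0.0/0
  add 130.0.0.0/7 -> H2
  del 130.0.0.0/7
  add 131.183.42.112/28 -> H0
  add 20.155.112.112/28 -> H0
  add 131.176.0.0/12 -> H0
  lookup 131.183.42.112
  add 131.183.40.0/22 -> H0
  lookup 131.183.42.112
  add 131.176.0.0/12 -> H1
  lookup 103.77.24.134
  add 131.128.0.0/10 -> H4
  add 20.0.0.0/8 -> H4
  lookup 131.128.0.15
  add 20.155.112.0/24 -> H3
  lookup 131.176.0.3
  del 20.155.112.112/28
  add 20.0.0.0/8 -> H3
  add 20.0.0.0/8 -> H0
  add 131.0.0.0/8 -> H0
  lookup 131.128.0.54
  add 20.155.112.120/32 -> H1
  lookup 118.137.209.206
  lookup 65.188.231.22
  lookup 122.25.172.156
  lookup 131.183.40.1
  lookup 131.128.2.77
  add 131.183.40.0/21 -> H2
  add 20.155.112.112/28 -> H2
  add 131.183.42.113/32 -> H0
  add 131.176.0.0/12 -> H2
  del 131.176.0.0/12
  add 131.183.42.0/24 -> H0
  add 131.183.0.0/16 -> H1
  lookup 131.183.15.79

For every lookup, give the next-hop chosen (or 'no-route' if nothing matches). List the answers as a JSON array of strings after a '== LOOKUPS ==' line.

Trace:
  + 0.0.0.0/0 (H0) depth=0
  - 0.0.0.0/0 clear@0
  + 130.0.0.0/7 (H2) depth=7
  - 130.0.0.0/7 clear@7
  + 131.183.42.112/28 (H0) depth=28
  + 20.155.112.112/28 (H0) depth=28
  + 131.176.0.0/12 (H0) depth=12
  lookup 131.183.42.112: bits 1000001110110111001010100111 walk d0:-→d1:-→d2:-→d3:-→d4:-→d5:-→d6:-→d7:-→d8:-→d9:-→d10:-→d11:-→d12:H0→d13:-→d14:-→d15:-→d16:-→d17:-→d18:-→d19:-→d20:-→d21:-→d22:-→d23:-→d24:-→d25:-→d26:-→d27:-→d28:H0 -> H0
  + 131.183.40.0/22 (H0) depth=22
  lookup 131.183.42.112: bits 1000001110110111001010100111 walk d0:-→d1:-→d2:-→d3:-→d4:-→d5:-→d6:-→d7:-→d8:-→d9:-→d10:-→d11:-→d12:H0→d13:-→d14:-→d15:-→d16:-→d17:-→d18:-→d19:-→d20:-→d21:-→d22:H0→d23:-→d24:-→d25:-→d26:-→d27:-→d28:H0 -> H0
  + 131.176.0.0/12 (H1) depth=12
  lookup 103.77.24.134: bits 0 walk d0:-→d1:- -> no-route
  + 131.128.0.0/10 (H4) depth=10
  + 20.0.0.0/8 (H4) depth=8
  lookup 131.128.0.15: bits 1000001110 walk d0:-→d1:-→d2:-→d3:-→d4:-→d5:-→d6:-→d7:-→d8:-→d9:-→d10:H4 -> H4
  + 20.155.112.0/24 (H3) depth=24
  lookup 131.176.0.3: bits 1000001110110 walk d0:-→d1:-→d2:-→d3:-→d4:-→d5:-→d6:-→d7:-→d8:-→d9:-→d10:H4→d11:-→d12:H1→d13:- -> H1
  - 20.155.112.112/28 clear@28
  + 20.0.0.0/8 (H3) depth=8
  + 20.0.0.0/8 (H0) depth=8
  + 131.0.0.0/8 (H0) depth=8
  lookup 131.128.0.54: bits 1000001110 walk d0:-→d1:-→d2:-→d3:-→d4:-→d5:-→d6:-→d7:-→d8:H0→d9:-→d10:H4 -> H4
  + 20.155.112.120/32 (H1) depth=32
  lookup 118.137.209.206: bits 0 walk d0:-→d1:- -> no-route
  lookup 65.188.231.22: bits 0 walk d0:-→d1:- -> no-route
  lookup 122.25.172.156: bits 0 walk d0:-→d1:- -> no-route
  lookup 131.183.40.1: bits 1000001110110111001010 walk d0:-→d1:-→d2:-→d3:-→d4:-→d5:-→d6:-→d7:-→d8:H0→d9:-→d10:H4→d11:-→d12:H1→d13:-→d14:-→d15:-→d16:-→d17:-→d18:-→d19:-→d20:-→d21:-→d22:H0 -> H0
  lookup 131.128.2.77: bits 1000001110 walk d0:-→d1:-→d2:-→d3:-→d4:-→d5:-→d6:-→d7:-→d8:H0→d9:-→d10:H4 -> H4
  + 131.183.40.0/21 (H2) depth=21
  + 20.155.112.112/28 (H2) depth=28
  + 131.183.42.113/32 (H0) depth=32
  + 131.176.0.0/12 (H2) depth=12
  - 131.176.0.0/12 clear@12
  + 131.183.42.0/24 (H0) depth=24
  + 131.183.0.0/16 (H1) depth=16
  lookup 131.183.15.79: bits 100000111011011100 walk d0:-→d1:-→d2:-→d3:-→d4:-→d5:-→d6:-→d7:-→d8:H0→d9:-→d10:H4→d11:-→d12:-→d13:-→d14:-→d15:-→d16:H1→d17:-→d18:- -> H1

== LOOKUPS ==
["H0","H0","no-route","H4","H1","H4","no-route","no-route","no-route","H0","H4","H1"]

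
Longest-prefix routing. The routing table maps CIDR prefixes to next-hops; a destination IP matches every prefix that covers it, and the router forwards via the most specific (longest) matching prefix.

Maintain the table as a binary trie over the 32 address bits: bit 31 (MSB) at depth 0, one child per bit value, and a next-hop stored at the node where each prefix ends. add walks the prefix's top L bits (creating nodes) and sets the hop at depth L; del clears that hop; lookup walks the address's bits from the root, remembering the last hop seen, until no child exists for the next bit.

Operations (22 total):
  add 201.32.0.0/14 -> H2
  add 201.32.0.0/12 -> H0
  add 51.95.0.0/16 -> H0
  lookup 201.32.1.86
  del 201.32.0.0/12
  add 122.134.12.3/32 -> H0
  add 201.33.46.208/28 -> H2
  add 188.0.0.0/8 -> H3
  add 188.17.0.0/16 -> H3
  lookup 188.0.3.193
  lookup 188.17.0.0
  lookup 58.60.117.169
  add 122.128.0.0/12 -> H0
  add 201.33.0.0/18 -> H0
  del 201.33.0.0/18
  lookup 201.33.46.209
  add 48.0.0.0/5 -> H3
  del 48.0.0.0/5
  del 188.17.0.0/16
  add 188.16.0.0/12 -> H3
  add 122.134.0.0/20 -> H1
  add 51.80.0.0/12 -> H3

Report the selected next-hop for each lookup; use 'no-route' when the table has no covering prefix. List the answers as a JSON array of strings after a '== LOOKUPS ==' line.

Process each operation:
  add 201.32.0.0/14 -> H2 at depth 14
  add 201.32.0.0/12 -> H0 at depth 12
  add 51.95.0.0/16 -> H0 at depth 16
  ? 201.32.1.86  path d0:-→d1:-→d2:-→d3:-→d4:-→d5:-→d6:-→d7:-→d8:-→d9:-→d10:-→d11:-→d12:H0→d13:-→d14:H2  best=H2
  - 201.32.0.0/12 clear@12
  add 122.134.12.3/32 -> H0 at depth 32
  add 201.33.46.208/28 -> H2 at depth 28
  add 188.0.0.0/8 -> H3 at depth 8
  add 188.17.0.0/16 -> H3 at depth 16
  ? 188.0.3.193  path d0:-→d1:-→d2:-→d3:-→d4:-→d5:-→d6:-→d7:-→d8:H3→d9:-→d10:-→d11:-  best=H3
  ? 188.17.0.0  path d0:-→d1:-→d2:-→d3:-→d4:-→d5:-→d6:-→d7:-→d8:H3→d9:-→d10:-→d11:-→d12:-→d13:-→d14:-→d15:-→d16:H3  best=H3
  ? 58.60.117.169  path d0:-→d1:-→d2:-→d3:-→d4:-  best=no-route
  add 122.128.0.0/12 -> H0 at depth 12
  add 201.33.0.0/18 -> H0 at depth 18
  - 201.33.0.0/18 clear@18
  ? 201.33.46.209  path d0:-→d1:-→d2:-→d3:-→d4:-→d5:-→d6:-→d7:-→d8:-→d9:-→d10:-→d11:-→d12:-→d13:-→d14:H2→d15:-→d16:-→d17:-→d18:-→d19:-→d20:-→d21:-→d22:-→d23:-→d24:-→d25:-→d26:-→d27:-→d28:H2  best=H2
  add 48.0.0.0/5 -> H3 at depth 5
  - 48.0.0.0/5 clear@5
  - 188.17.0.0/16 clear@16
  add 188.16.0.0/12 -> H3 at depth 12
  add 122.134.0.0/20 -> H1 at depth 20
  add 51.80.0.0/12 -> H3 at depth 12

== LOOKUPS ==
["H2","H3","H3","no-route","H2"]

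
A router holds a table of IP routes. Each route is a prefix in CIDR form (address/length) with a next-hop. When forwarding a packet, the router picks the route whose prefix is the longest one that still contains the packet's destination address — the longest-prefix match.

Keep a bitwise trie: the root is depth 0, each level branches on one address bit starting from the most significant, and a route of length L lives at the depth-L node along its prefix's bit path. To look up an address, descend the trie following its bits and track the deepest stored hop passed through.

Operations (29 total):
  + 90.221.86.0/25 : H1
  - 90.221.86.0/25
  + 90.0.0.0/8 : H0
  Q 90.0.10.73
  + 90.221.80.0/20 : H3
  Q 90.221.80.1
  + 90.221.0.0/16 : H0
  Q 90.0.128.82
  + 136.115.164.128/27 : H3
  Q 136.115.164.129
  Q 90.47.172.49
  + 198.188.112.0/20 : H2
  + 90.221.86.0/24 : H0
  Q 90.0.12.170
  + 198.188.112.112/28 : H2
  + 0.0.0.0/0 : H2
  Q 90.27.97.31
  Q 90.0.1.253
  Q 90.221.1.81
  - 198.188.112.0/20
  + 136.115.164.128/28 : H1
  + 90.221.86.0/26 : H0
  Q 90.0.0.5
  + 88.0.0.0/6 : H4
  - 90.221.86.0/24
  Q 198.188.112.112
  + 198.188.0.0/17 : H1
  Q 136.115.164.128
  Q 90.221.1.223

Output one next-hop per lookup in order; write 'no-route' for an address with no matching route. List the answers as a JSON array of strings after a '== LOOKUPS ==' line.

Process each operation:
  add 90.221.86.0/25 -> H1 at depth 25
  del 90.221.86.0/25 (clear depth 25)
  add 90.0.0.0/8 -> H0 at depth 8
  ? 90.0.10.73  path d0:-→d1:-→d2:-→d3:-→d4:-→d5:-→d6:-→d7:-→d8:H0  best=H0
  add 90.221.80.0/20 -> H3 at depth 20
  ? 90.221.80.1  path d0:-→d1:-→d2:-→d3:-→d4:-→d5:-→d6:-→d7:-→d8:H0→d9:-→d10:-→d11:-→d12:-→d13:-→d14:-→d15:-→d16:-→d17:-→d18:-→d19:-→d20:H3→d21:-  best=H3
  add 90.221.0.0/16 -> H0 at depth 16
  ? 90.0.128.82  path d0:-→d1:-→d2:-→d3:-→d4:-→d5:-→d6:-→d7:-→d8:H0  best=H0
  add 136.115.164.128/27 -> H3 at depth 27
  ? 136.115.164.129  path d0:-→d1:-→d2:-→d3:-→d4:-→d5:-→d6:-→d7:-→d8:-→d9:-→d10:-→d11:-→d12:-→d13:-→d14:-→d15:-→d16:-→d17:-→d18:-→d19:-→d20:-→d21:-→d22:-→d23:-→d24:-→d25:-→d26:-→d27:H3  best=H3
  ? 90.47.172.49  path d0:-→d1:-→d2:-→d3:-→d4:-→d5:-→d6:-→d7:-→d8:H0  best=H0
  add 198.188.112.0/20 -> H2 at depth 20
  add 90.221.86.0/24 -> H0 at depth 24
  ? 90.0.12.170  path d0:-→d1:-→d2:-→d3:-→d4:-→d5:-→d6:-→d7:-→d8:H0  best=H0
  add 198.188.112.112/28 -> H2 at depth 28
  add 0.0.0.0/0 -> H2 at depth 0
  ? 90.27.97.31  path d0:H2→d1:-→d2:-→d3:-→d4:-→d5:-→d6:-→d7:-→d8:H0  best=H0
  ? 90.0.1.253  path d0:H2→d1:-→d2:-→d3:-→d4:-→d5:-→d6:-→d7:-→d8:H0  best=H0
  ? 90.221.1.81  path d0:H2→d1:-→d2:-→d3:-→d4:-→d5:-→d6:-→d7:-→d8:H0→d9:-→d10:-→d11:-→d12:-→d13:-→d14:-→d15:-→d16:H0→d17:-  best=H0
  del 198.188.112.0/20 (clear depth 20)
  add 136.115.164.128/28 -> H1 at depth 28
  add 90.221.86.0/26 -> H0 at depth 26
  ? 90.0.0.5  path d0:H2→d1:-→d2:-→d3:-→d4:-→d5:-→d6:-→d7:-→d8:H0  best=H0
  add 88.0.0.0/6 -> H4 at depth 6
  del 90.221.86.0/24 (clear depth 24)
  ? 198.188.112.112  path d0:H2→d1:-→d2:-→d3:-→d4:-→d5:-→d6:-→d7:-→d8:-→d9:-→d10:-→d11:-→d12:-→d13:-→d14:-→d15:-→d16:-→d17:-→d18:-→d19:-→d20:-→d21:-→d22:-→d23:-→d24:-→d25:-→d26:-→d27:-→d28:H2  best=H2
  add 198.188.0.0/17 -> H1 at depth 17
  ? 136.115.164.128  path d0:H2→d1:-→d2:-→d3:-→d4:-→d5:-→d6:-→d7:-→d8:-→d9:-→d10:-→d11:-→d12:-→d13:-→d14:-→d15:-→d16:-→d17:-→d18:-→d19:-→d20:-→d21:-→d22:-→d23:-→d24:-→d25:-→d26:-→d27:H3→d28:H1  best=H1
  ? 90.221.1.223  path d0:H2→d1:-→d2:-→d3:-→d4:-→d5:-→d6:H4→d7:-→d8:H0→d9:-→d10:-→d11:-→d12:-→d13:-→d14:-→d15:-→d16:H0→d17:-  best=H0

== LOOKUPS ==
["H0","H3","H0","H3","H0","H0","H0","H0","H0","H0","H2","H1","H0"]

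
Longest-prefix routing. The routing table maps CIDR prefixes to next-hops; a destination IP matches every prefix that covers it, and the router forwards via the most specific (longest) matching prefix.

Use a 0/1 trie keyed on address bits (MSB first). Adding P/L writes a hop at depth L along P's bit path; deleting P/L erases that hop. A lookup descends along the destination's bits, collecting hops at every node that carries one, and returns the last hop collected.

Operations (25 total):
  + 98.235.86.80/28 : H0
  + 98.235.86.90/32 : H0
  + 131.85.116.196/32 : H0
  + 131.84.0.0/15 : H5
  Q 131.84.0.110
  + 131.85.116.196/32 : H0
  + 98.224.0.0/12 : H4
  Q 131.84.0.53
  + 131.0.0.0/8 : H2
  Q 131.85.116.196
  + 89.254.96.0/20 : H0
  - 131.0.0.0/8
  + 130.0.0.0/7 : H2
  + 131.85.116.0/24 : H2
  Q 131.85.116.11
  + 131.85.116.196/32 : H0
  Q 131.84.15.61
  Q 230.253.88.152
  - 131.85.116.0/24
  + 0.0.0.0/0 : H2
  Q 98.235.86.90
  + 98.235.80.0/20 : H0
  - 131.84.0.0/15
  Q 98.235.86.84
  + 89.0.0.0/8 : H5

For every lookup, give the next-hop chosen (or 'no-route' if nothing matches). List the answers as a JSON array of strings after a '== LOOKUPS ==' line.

Apply in order:
  + 98.235.86.80/28 (H0) depth=28
  + 98.235.86.90/32 (H0) depth=32
  + 131.85.116.196/32 (H0) depth=32
  + 131.84.0.0/15 (H5) depth=15
  ? 131.84.0.110  path d0:-→d1:-→d2:-→d3:-→d4:-→d5:-→d6:-→d7:-→d8:-→d9:-→d10:-→d11:-→d12:-→d13:-→d14:-→d15:H5  best=H5
  + 131.85.116.196/32 (H0) depth=32
  + 98.224.0.0/12 (H4) depth=12
  ? 131.84.0.53  path d0:-→d1:-→d2:-→d3:-→d4:-→d5:-→d6:-→d7:-→d8:-→d9:-→d10:-→d11:-→d12:-→d13:-→d14:-→d15:H5  best=H5
  + 131.0.0.0/8 (H2) depth=8
  ? 131.85.116.196  path d0:-→d1:-→d2:-→d3:-→d4:-→d5:-→d6:-→d7:-→d8:H2→d9:-→d10:-→d11:-→d12:-→d13:-→d14:-→d15:H5→d16:-→d17:-→d18:-→d19:-→d20:-→d21:-→d22:-→d23:-→d24:-→d25:-→d26:-→d27:-→d28:-→d29:-→d30:-→d31:-→d32:H0  best=H0
  + 89.254.96.0/20 (H0) depth=20
  - 131.0.0.0/8 clear@8
  + 130.0.0.0/7 (H2) depth=7
  + 131.85.116.0/24 (H2) depth=24
  ? 131.85.116.11  path d0:-→d1:-→d2:-→d3:-→d4:-→d5:-→d6:-→d7:H2→d8:-→d9:-→d10:-→d11:-→d12:-→d13:-→d14:-→d15:H5→d16:-→d17:-→d18:-→d19:-→d20:-→d21:-→d22:-→d23:-→d24:H2  best=H2
  + 131.85.116.196/32 (H0) depth=32
  ? 131.84.15.61  path d0:-→d1:-→d2:-→d3:-→d4:-→d5:-→d6:-→d7:H2→d8:-→d9:-→d10:-→d11:-→d12:-→d13:-→d14:-→d15:H5  best=H5
  ? 230.253.88.152  path d0:-→d1:-  best=no-route
  - 131.85.116.0/24 clear@24
  + 0.0.0.0/0 (H2) depth=0
  ? 98.235.86.90  path d0:H2→d1:-→d2:-→d3:-→d4:-→d5:-→d6:-→d7:-→d8:-→d9:-→d10:-→d11:-→d12:H4→d13:-→d14:-→d15:-→d16:-→d17:-→d18:-→d19:-→d20:-→d21:-→d22:-→d23:-→d24:-→d25:-→d26:-→d27:-→d28:H0→d29:-→d30:-→d31:-→d32:H0  best=H0
  + 98.235.80.0/20 (H0) depth=20
  - 131.84.0.0/15 clear@15
  ? 98.235.86.84  path d0:H2→d1:-→d2:-→d3:-→d4:-→d5:-→d6:-→d7:-→d8:-→d9:-→d10:-→d11:-→d12:H4→d13:-→d14:-→d15:-→d16:-→d17:-→d18:-→d19:-→d20:H0→d21:-→d22:-→d23:-→d24:-→d25:-→d26:-→d27:-→d28:H0  best=H0
  + 89.0.0.0/8 (H5) depth=8

== LOOKUPS ==
["H5","H5","H0","H2","H5","no-route","H0","H0"]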